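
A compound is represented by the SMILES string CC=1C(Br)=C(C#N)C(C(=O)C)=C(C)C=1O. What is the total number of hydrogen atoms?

Walk through each heavy atom and fill implicit hydrogens from standard valence (C 4, N 3, O 2, S 2, halogen 1):
  atom 1: C, bond orders sum to 1 (valence 4) → 3 H
  atom 2: C, bond orders sum to 4 (valence 4) → 0 H
  atom 3: C, bond orders sum to 4 (valence 4) → 0 H
  atom 4: Br (halogen, monovalent) → 0 H
  atom 5: C, bond orders sum to 4 (valence 4) → 0 H
  atom 6: C, bond orders sum to 4 (valence 4) → 0 H
  atom 7: N, bond orders sum to 3 (valence 3) → 0 H
  atom 8: C, bond orders sum to 4 (valence 4) → 0 H
  atom 9: C, bond orders sum to 4 (valence 4) → 0 H
  atom 10: O, bond orders sum to 2 (valence 2) → 0 H
  atom 11: C, bond orders sum to 1 (valence 4) → 3 H
  atom 12: C, bond orders sum to 4 (valence 4) → 0 H
  atom 13: C, bond orders sum to 1 (valence 4) → 3 H
  atom 14: C, bond orders sum to 4 (valence 4) → 0 H
  atom 15: O, bond orders sum to 1 (valence 2) → 1 H
Total hydrogens: 10.

10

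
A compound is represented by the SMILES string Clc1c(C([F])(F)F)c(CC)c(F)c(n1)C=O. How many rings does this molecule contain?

In SMILES, each pair of matching ring-closure digits denotes one ring-closing bond; the number of such bonds equals the number of independent rings.
Ring-closure bonds here: 1.

1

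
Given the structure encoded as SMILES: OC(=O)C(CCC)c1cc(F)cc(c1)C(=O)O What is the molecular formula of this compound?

C12H13FO4

Walk through each heavy atom and fill implicit hydrogens from standard valence (C 4, N 3, O 2, S 2, halogen 1); for lowercase aromatic atoms, an aromatic c carries 1 H when it has two neighbours and 0 H with three, and aromatic n carries 0 H:
  atom 1: O, bond orders sum to 1 (valence 2) → 1 H
  atom 2: C, bond orders sum to 4 (valence 4) → 0 H
  atom 3: O, bond orders sum to 2 (valence 2) → 0 H
  atom 4: C, bond orders sum to 3 (valence 4) → 1 H
  atom 5: C, bond orders sum to 2 (valence 4) → 2 H
  atom 6: C, bond orders sum to 2 (valence 4) → 2 H
  atom 7: C, bond orders sum to 1 (valence 4) → 3 H
  atom 8: aromatic c, 3 neighbours → 0 H
  atom 9: aromatic c, 2 neighbours → 1 H
  atom 10: aromatic c, 3 neighbours → 0 H
  atom 11: F (halogen, monovalent) → 0 H
  atom 12: aromatic c, 2 neighbours → 1 H
  atom 13: aromatic c, 3 neighbours → 0 H
  atom 14: aromatic c, 2 neighbours → 1 H
  atom 15: C, bond orders sum to 4 (valence 4) → 0 H
  atom 16: O, bond orders sum to 2 (valence 2) → 0 H
  atom 17: O, bond orders sum to 1 (valence 2) → 1 H
Totals → C:12, H:13, F:1, O:4.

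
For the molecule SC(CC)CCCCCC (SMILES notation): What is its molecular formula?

C9H20S

Walk through each heavy atom and fill implicit hydrogens from standard valence (C 4, N 3, O 2, S 2, halogen 1):
  atom 1: S, bond orders sum to 1 (valence 2) → 1 H
  atom 2: C, bond orders sum to 3 (valence 4) → 1 H
  atom 3: C, bond orders sum to 2 (valence 4) → 2 H
  atom 4: C, bond orders sum to 1 (valence 4) → 3 H
  atom 5: C, bond orders sum to 2 (valence 4) → 2 H
  atom 6: C, bond orders sum to 2 (valence 4) → 2 H
  atom 7: C, bond orders sum to 2 (valence 4) → 2 H
  atom 8: C, bond orders sum to 2 (valence 4) → 2 H
  atom 9: C, bond orders sum to 2 (valence 4) → 2 H
  atom 10: C, bond orders sum to 1 (valence 4) → 3 H
Totals → C:9, H:20, S:1.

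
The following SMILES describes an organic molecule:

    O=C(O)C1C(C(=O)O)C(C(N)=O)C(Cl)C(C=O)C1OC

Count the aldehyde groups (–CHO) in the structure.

1

The aldehyde motif appears at heavy-atom position 16 in the SMILES.
Other groups present: 1 amide, 2 carboxylic acid, 1 ether.
Aldehyde count: 1.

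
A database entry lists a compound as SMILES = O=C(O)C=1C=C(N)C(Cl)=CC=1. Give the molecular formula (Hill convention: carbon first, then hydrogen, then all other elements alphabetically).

C7H6ClNO2

Walk through each heavy atom and fill implicit hydrogens from standard valence (C 4, N 3, O 2, S 2, halogen 1):
  atom 1: O, bond orders sum to 2 (valence 2) → 0 H
  atom 2: C, bond orders sum to 4 (valence 4) → 0 H
  atom 3: O, bond orders sum to 1 (valence 2) → 1 H
  atom 4: C, bond orders sum to 4 (valence 4) → 0 H
  atom 5: C, bond orders sum to 3 (valence 4) → 1 H
  atom 6: C, bond orders sum to 4 (valence 4) → 0 H
  atom 7: N, bond orders sum to 1 (valence 3) → 2 H
  atom 8: C, bond orders sum to 4 (valence 4) → 0 H
  atom 9: Cl (halogen, monovalent) → 0 H
  atom 10: C, bond orders sum to 3 (valence 4) → 1 H
  atom 11: C, bond orders sum to 3 (valence 4) → 1 H
Totals → C:7, H:6, Cl:1, N:1, O:2.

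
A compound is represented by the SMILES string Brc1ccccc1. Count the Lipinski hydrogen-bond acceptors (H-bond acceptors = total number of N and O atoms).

0

N atoms: 0; O atoms: 0.
Lipinski HBA = 0 + 0 = 0.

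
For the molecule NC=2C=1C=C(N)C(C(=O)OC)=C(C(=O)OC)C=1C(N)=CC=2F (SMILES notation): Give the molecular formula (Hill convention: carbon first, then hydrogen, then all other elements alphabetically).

Walk through each heavy atom and fill implicit hydrogens from standard valence (C 4, N 3, O 2, S 2, halogen 1):
  atom 1: N, bond orders sum to 1 (valence 3) → 2 H
  atom 2: C, bond orders sum to 4 (valence 4) → 0 H
  atom 3: C, bond orders sum to 4 (valence 4) → 0 H
  atom 4: C, bond orders sum to 3 (valence 4) → 1 H
  atom 5: C, bond orders sum to 4 (valence 4) → 0 H
  atom 6: N, bond orders sum to 1 (valence 3) → 2 H
  atom 7: C, bond orders sum to 4 (valence 4) → 0 H
  atom 8: C, bond orders sum to 4 (valence 4) → 0 H
  atom 9: O, bond orders sum to 2 (valence 2) → 0 H
  atom 10: O, bond orders sum to 2 (valence 2) → 0 H
  atom 11: C, bond orders sum to 1 (valence 4) → 3 H
  atom 12: C, bond orders sum to 4 (valence 4) → 0 H
  atom 13: C, bond orders sum to 4 (valence 4) → 0 H
  atom 14: O, bond orders sum to 2 (valence 2) → 0 H
  atom 15: O, bond orders sum to 2 (valence 2) → 0 H
  atom 16: C, bond orders sum to 1 (valence 4) → 3 H
  atom 17: C, bond orders sum to 4 (valence 4) → 0 H
  atom 18: C, bond orders sum to 4 (valence 4) → 0 H
  atom 19: N, bond orders sum to 1 (valence 3) → 2 H
  atom 20: C, bond orders sum to 3 (valence 4) → 1 H
  atom 21: C, bond orders sum to 4 (valence 4) → 0 H
  atom 22: F (halogen, monovalent) → 0 H
Totals → C:14, H:14, F:1, N:3, O:4.
In Hill order: C14H14FN3O4.

C14H14FN3O4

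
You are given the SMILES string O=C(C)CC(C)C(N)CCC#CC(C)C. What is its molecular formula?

Walk through each heavy atom and fill implicit hydrogens from standard valence (C 4, N 3, O 2, S 2, halogen 1):
  atom 1: O, bond orders sum to 2 (valence 2) → 0 H
  atom 2: C, bond orders sum to 4 (valence 4) → 0 H
  atom 3: C, bond orders sum to 1 (valence 4) → 3 H
  atom 4: C, bond orders sum to 2 (valence 4) → 2 H
  atom 5: C, bond orders sum to 3 (valence 4) → 1 H
  atom 6: C, bond orders sum to 1 (valence 4) → 3 H
  atom 7: C, bond orders sum to 3 (valence 4) → 1 H
  atom 8: N, bond orders sum to 1 (valence 3) → 2 H
  atom 9: C, bond orders sum to 2 (valence 4) → 2 H
  atom 10: C, bond orders sum to 2 (valence 4) → 2 H
  atom 11: C, bond orders sum to 4 (valence 4) → 0 H
  atom 12: C, bond orders sum to 4 (valence 4) → 0 H
  atom 13: C, bond orders sum to 3 (valence 4) → 1 H
  atom 14: C, bond orders sum to 1 (valence 4) → 3 H
  atom 15: C, bond orders sum to 1 (valence 4) → 3 H
Totals → C:13, H:23, N:1, O:1.
In Hill order: C13H23NO.

C13H23NO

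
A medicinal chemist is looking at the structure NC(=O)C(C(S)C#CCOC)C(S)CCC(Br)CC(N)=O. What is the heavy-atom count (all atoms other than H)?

Every atom symbol written in the SMILES (organic subset) is one heavy atom; implicit H are not written.
Heavy atoms by element → Br:1, C:13, N:2, O:3, S:2.
Total: 21.

21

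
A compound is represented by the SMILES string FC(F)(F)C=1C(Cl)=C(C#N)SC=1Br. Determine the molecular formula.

C6BrClF3NS

Walk through each heavy atom and fill implicit hydrogens from standard valence (C 4, N 3, O 2, S 2, halogen 1):
  atom 1: F (halogen, monovalent) → 0 H
  atom 2: C, bond orders sum to 4 (valence 4) → 0 H
  atom 3: F (halogen, monovalent) → 0 H
  atom 4: F (halogen, monovalent) → 0 H
  atom 5: C, bond orders sum to 4 (valence 4) → 0 H
  atom 6: C, bond orders sum to 4 (valence 4) → 0 H
  atom 7: Cl (halogen, monovalent) → 0 H
  atom 8: C, bond orders sum to 4 (valence 4) → 0 H
  atom 9: C, bond orders sum to 4 (valence 4) → 0 H
  atom 10: N, bond orders sum to 3 (valence 3) → 0 H
  atom 11: S, bond orders sum to 2 (valence 2) → 0 H
  atom 12: C, bond orders sum to 4 (valence 4) → 0 H
  atom 13: Br (halogen, monovalent) → 0 H
Totals → C:6, Br:1, Cl:1, F:3, N:1, S:1.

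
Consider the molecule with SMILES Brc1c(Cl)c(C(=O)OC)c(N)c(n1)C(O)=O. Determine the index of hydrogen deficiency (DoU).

6

Molecular formula: C8H6BrClN2O4.
DoU = (2C + 2 + N − H − X) / 2, where X is the halogen count and O/S are ignored.
    = (2·8 + 2 + 2 − 6 − 2) / 2 = 12 / 2 = 6.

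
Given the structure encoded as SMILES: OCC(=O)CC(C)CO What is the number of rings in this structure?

0

In SMILES, each pair of matching ring-closure digits denotes one ring-closing bond; the number of such bonds equals the number of independent rings.
Ring-closure bonds here: 0.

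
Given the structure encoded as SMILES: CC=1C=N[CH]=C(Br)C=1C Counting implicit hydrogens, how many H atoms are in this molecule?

8

Walk through each heavy atom and fill implicit hydrogens from standard valence (C 4, N 3, O 2, S 2, halogen 1):
  atom 1: C, bond orders sum to 1 (valence 4) → 3 H
  atom 2: C, bond orders sum to 4 (valence 4) → 0 H
  atom 3: C, bond orders sum to 3 (valence 4) → 1 H
  atom 4: N, bond orders sum to 3 (valence 3) → 0 H
  atom 5: C with explicit H count 1
  atom 6: C, bond orders sum to 4 (valence 4) → 0 H
  atom 7: Br (halogen, monovalent) → 0 H
  atom 8: C, bond orders sum to 4 (valence 4) → 0 H
  atom 9: C, bond orders sum to 1 (valence 4) → 3 H
Total hydrogens: 8.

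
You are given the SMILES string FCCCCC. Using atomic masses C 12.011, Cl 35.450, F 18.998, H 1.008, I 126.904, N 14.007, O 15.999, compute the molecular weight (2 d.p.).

90.14 g/mol

First, the molecular formula is C5H11F (counting implicit H from valence).
  C: 5 × 12.011 = 60.055
  F: 1 × 18.998 = 18.998
  H: 11 × 1.008 = 11.088
Sum: 5×12.011 + 1×18.998 + 11×1.008 = 90.141 → 90.14 g/mol.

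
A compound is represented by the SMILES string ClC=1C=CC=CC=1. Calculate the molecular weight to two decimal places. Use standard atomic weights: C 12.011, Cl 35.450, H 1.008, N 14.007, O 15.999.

First, the molecular formula is C6H5Cl (counting implicit H from valence).
  C: 6 × 12.011 = 72.066
  Cl: 1 × 35.450 = 35.450
  H: 5 × 1.008 = 5.040
Sum: 6×12.011 + 1×35.450 + 5×1.008 = 112.556 → 112.56 g/mol.

112.56 g/mol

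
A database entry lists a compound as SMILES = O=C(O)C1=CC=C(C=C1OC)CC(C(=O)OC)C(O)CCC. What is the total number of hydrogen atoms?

22

Walk through each heavy atom and fill implicit hydrogens from standard valence (C 4, N 3, O 2, S 2, halogen 1):
  atom 1: O, bond orders sum to 2 (valence 2) → 0 H
  atom 2: C, bond orders sum to 4 (valence 4) → 0 H
  atom 3: O, bond orders sum to 1 (valence 2) → 1 H
  atom 4: C, bond orders sum to 4 (valence 4) → 0 H
  atom 5: C, bond orders sum to 3 (valence 4) → 1 H
  atom 6: C, bond orders sum to 3 (valence 4) → 1 H
  atom 7: C, bond orders sum to 4 (valence 4) → 0 H
  atom 8: C, bond orders sum to 3 (valence 4) → 1 H
  atom 9: C, bond orders sum to 4 (valence 4) → 0 H
  atom 10: O, bond orders sum to 2 (valence 2) → 0 H
  atom 11: C, bond orders sum to 1 (valence 4) → 3 H
  atom 12: C, bond orders sum to 2 (valence 4) → 2 H
  atom 13: C, bond orders sum to 3 (valence 4) → 1 H
  atom 14: C, bond orders sum to 4 (valence 4) → 0 H
  atom 15: O, bond orders sum to 2 (valence 2) → 0 H
  atom 16: O, bond orders sum to 2 (valence 2) → 0 H
  atom 17: C, bond orders sum to 1 (valence 4) → 3 H
  atom 18: C, bond orders sum to 3 (valence 4) → 1 H
  atom 19: O, bond orders sum to 1 (valence 2) → 1 H
  atom 20: C, bond orders sum to 2 (valence 4) → 2 H
  atom 21: C, bond orders sum to 2 (valence 4) → 2 H
  atom 22: C, bond orders sum to 1 (valence 4) → 3 H
Total hydrogens: 22.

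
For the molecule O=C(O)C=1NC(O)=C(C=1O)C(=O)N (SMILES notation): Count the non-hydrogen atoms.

Every atom symbol written in the SMILES (organic subset) is one heavy atom; implicit H are not written.
Heavy atoms by element → C:6, N:2, O:5.
Total: 13.

13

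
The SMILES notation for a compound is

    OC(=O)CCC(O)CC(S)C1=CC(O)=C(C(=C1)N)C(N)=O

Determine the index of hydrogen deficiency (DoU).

Molecular formula: C13H18N2O5S.
DoU = (2C + 2 + N − H − X) / 2, where X is the halogen count and O/S are ignored.
    = (2·13 + 2 + 2 − 18 − 0) / 2 = 12 / 2 = 6.

6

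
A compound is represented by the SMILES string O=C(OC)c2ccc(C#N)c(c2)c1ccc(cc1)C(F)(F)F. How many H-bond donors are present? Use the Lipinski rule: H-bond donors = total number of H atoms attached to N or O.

Donors: find every N or O and count the H atoms it carries.
  atom 1 (O): bond orders sum to 2 → 0 H
  atom 3 (O): bond orders sum to 2 → 0 H
  atom 10 (N): bond orders sum to 3 → 0 H
Lipinski HBD = 0.

0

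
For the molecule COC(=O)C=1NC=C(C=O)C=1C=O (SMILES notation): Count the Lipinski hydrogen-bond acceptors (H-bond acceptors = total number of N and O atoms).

N atoms: 1; O atoms: 4.
Lipinski HBA = 1 + 4 = 5.

5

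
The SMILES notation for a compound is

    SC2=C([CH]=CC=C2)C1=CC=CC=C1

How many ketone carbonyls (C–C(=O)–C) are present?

0

Scan the SMILES for the ketone motif — none present.
Groups that are present: 1 thiol.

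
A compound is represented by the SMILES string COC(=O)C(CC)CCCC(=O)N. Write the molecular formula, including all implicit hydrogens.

Walk through each heavy atom and fill implicit hydrogens from standard valence (C 4, N 3, O 2, S 2, halogen 1):
  atom 1: C, bond orders sum to 1 (valence 4) → 3 H
  atom 2: O, bond orders sum to 2 (valence 2) → 0 H
  atom 3: C, bond orders sum to 4 (valence 4) → 0 H
  atom 4: O, bond orders sum to 2 (valence 2) → 0 H
  atom 5: C, bond orders sum to 3 (valence 4) → 1 H
  atom 6: C, bond orders sum to 2 (valence 4) → 2 H
  atom 7: C, bond orders sum to 1 (valence 4) → 3 H
  atom 8: C, bond orders sum to 2 (valence 4) → 2 H
  atom 9: C, bond orders sum to 2 (valence 4) → 2 H
  atom 10: C, bond orders sum to 2 (valence 4) → 2 H
  atom 11: C, bond orders sum to 4 (valence 4) → 0 H
  atom 12: O, bond orders sum to 2 (valence 2) → 0 H
  atom 13: N, bond orders sum to 1 (valence 3) → 2 H
Totals → C:9, H:17, N:1, O:3.

C9H17NO3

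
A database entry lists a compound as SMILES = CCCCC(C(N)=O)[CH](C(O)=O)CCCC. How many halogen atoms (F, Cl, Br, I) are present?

0

Scan the SMILES for the halogen motif — none present.
Groups that are present: 1 amide, 1 carboxylic acid.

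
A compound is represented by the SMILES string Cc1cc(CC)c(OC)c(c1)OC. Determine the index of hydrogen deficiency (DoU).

4

Molecular formula: C11H16O2.
DoU = (2C + 2 + N − H − X) / 2, where X is the halogen count and O/S are ignored.
    = (2·11 + 2 + 0 − 16 − 0) / 2 = 8 / 2 = 4.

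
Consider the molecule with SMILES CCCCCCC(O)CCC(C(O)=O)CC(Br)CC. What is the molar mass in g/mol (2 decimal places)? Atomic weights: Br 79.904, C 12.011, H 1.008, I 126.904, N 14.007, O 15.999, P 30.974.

First, the molecular formula is C15H29BrO3 (counting implicit H from valence).
  Br: 1 × 79.904 = 79.904
  C: 15 × 12.011 = 180.165
  H: 29 × 1.008 = 29.232
  O: 3 × 15.999 = 47.997
Sum: 1×79.904 + 15×12.011 + 29×1.008 + 3×15.999 = 337.298 → 337.30 g/mol.

337.30 g/mol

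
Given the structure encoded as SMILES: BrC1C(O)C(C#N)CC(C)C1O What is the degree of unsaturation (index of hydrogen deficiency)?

3

Degree of unsaturation = (number of rings) + (number of π bonds).
Ring closures in the SMILES: 1.
π bonds: 1 triple bond (each 2 DoU) → 2 DoU from unsaturation.
Total DoU = 1 + 2 = 3.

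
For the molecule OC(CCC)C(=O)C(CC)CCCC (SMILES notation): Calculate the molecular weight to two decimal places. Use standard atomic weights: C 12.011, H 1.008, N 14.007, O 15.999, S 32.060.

200.32 g/mol

First, the molecular formula is C12H24O2 (counting implicit H from valence).
  C: 12 × 12.011 = 144.132
  H: 24 × 1.008 = 24.192
  O: 2 × 15.999 = 31.998
Sum: 12×12.011 + 24×1.008 + 2×15.999 = 200.322 → 200.32 g/mol.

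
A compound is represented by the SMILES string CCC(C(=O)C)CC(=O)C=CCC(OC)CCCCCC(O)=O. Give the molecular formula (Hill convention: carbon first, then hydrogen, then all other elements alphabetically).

Walk through each heavy atom and fill implicit hydrogens from standard valence (C 4, N 3, O 2, S 2, halogen 1):
  atom 1: C, bond orders sum to 1 (valence 4) → 3 H
  atom 2: C, bond orders sum to 2 (valence 4) → 2 H
  atom 3: C, bond orders sum to 3 (valence 4) → 1 H
  atom 4: C, bond orders sum to 4 (valence 4) → 0 H
  atom 5: O, bond orders sum to 2 (valence 2) → 0 H
  atom 6: C, bond orders sum to 1 (valence 4) → 3 H
  atom 7: C, bond orders sum to 2 (valence 4) → 2 H
  atom 8: C, bond orders sum to 4 (valence 4) → 0 H
  atom 9: O, bond orders sum to 2 (valence 2) → 0 H
  atom 10: C, bond orders sum to 3 (valence 4) → 1 H
  atom 11: C, bond orders sum to 3 (valence 4) → 1 H
  atom 12: C, bond orders sum to 2 (valence 4) → 2 H
  atom 13: C, bond orders sum to 3 (valence 4) → 1 H
  atom 14: O, bond orders sum to 2 (valence 2) → 0 H
  atom 15: C, bond orders sum to 1 (valence 4) → 3 H
  atom 16: C, bond orders sum to 2 (valence 4) → 2 H
  atom 17: C, bond orders sum to 2 (valence 4) → 2 H
  atom 18: C, bond orders sum to 2 (valence 4) → 2 H
  atom 19: C, bond orders sum to 2 (valence 4) → 2 H
  atom 20: C, bond orders sum to 2 (valence 4) → 2 H
  atom 21: C, bond orders sum to 4 (valence 4) → 0 H
  atom 22: O, bond orders sum to 1 (valence 2) → 1 H
  atom 23: O, bond orders sum to 2 (valence 2) → 0 H
Totals → C:18, H:30, O:5.
In Hill order: C18H30O5.

C18H30O5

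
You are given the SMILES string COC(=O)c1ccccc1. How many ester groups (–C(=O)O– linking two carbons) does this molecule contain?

The ester motif appears at heavy-atom position 3 in the SMILES.
Ester count: 1.

1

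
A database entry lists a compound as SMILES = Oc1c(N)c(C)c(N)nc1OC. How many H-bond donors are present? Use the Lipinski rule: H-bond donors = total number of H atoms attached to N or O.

5

Donors: find every N or O and count the H atoms it carries.
  atom 1 (O): bond orders sum to 1 → 1 H
  atom 4 (N): bond orders sum to 1 → 2 H
  atom 8 (N): bond orders sum to 1 → 2 H
  atom 9 (N): bond orders sum to 3 → 0 H
  atom 11 (O): bond orders sum to 2 → 0 H
Lipinski HBD = 5.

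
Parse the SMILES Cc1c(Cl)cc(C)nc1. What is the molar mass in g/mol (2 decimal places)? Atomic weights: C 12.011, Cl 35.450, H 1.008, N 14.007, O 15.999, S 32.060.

141.60 g/mol

First, the molecular formula is C7H8ClN (counting implicit H from valence).
  C: 7 × 12.011 = 84.077
  Cl: 1 × 35.450 = 35.450
  H: 8 × 1.008 = 8.064
  N: 1 × 14.007 = 14.007
Sum: 7×12.011 + 1×35.450 + 8×1.008 + 1×14.007 = 141.598 → 141.60 g/mol.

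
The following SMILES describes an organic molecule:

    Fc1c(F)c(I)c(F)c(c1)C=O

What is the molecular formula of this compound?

Walk through each heavy atom and fill implicit hydrogens from standard valence (C 4, N 3, O 2, S 2, halogen 1); for lowercase aromatic atoms, an aromatic c carries 1 H when it has two neighbours and 0 H with three, and aromatic n carries 0 H:
  atom 1: F (halogen, monovalent) → 0 H
  atom 2: aromatic c, 3 neighbours → 0 H
  atom 3: aromatic c, 3 neighbours → 0 H
  atom 4: F (halogen, monovalent) → 0 H
  atom 5: aromatic c, 3 neighbours → 0 H
  atom 6: I (halogen, monovalent) → 0 H
  atom 7: aromatic c, 3 neighbours → 0 H
  atom 8: F (halogen, monovalent) → 0 H
  atom 9: aromatic c, 3 neighbours → 0 H
  atom 10: aromatic c, 2 neighbours → 1 H
  atom 11: C, bond orders sum to 3 (valence 4) → 1 H
  atom 12: O, bond orders sum to 2 (valence 2) → 0 H
Totals → C:7, H:2, F:3, I:1, O:1.

C7H2F3IO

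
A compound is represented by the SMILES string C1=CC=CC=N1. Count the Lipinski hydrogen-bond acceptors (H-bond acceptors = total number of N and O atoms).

N atoms: 1; O atoms: 0.
Lipinski HBA = 1 + 0 = 1.

1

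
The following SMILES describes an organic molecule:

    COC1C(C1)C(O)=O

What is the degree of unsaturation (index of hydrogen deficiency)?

2

Molecular formula: C5H8O3.
DoU = (2C + 2 + N − H − X) / 2, where X is the halogen count and O/S are ignored.
    = (2·5 + 2 + 0 − 8 − 0) / 2 = 4 / 2 = 2.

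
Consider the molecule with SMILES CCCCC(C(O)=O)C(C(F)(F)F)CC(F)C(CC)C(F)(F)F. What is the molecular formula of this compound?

C14H21F7O2

Walk through each heavy atom and fill implicit hydrogens from standard valence (C 4, N 3, O 2, S 2, halogen 1):
  atom 1: C, bond orders sum to 1 (valence 4) → 3 H
  atom 2: C, bond orders sum to 2 (valence 4) → 2 H
  atom 3: C, bond orders sum to 2 (valence 4) → 2 H
  atom 4: C, bond orders sum to 2 (valence 4) → 2 H
  atom 5: C, bond orders sum to 3 (valence 4) → 1 H
  atom 6: C, bond orders sum to 4 (valence 4) → 0 H
  atom 7: O, bond orders sum to 1 (valence 2) → 1 H
  atom 8: O, bond orders sum to 2 (valence 2) → 0 H
  atom 9: C, bond orders sum to 3 (valence 4) → 1 H
  atom 10: C, bond orders sum to 4 (valence 4) → 0 H
  atom 11: F (halogen, monovalent) → 0 H
  atom 12: F (halogen, monovalent) → 0 H
  atom 13: F (halogen, monovalent) → 0 H
  atom 14: C, bond orders sum to 2 (valence 4) → 2 H
  atom 15: C, bond orders sum to 3 (valence 4) → 1 H
  atom 16: F (halogen, monovalent) → 0 H
  atom 17: C, bond orders sum to 3 (valence 4) → 1 H
  atom 18: C, bond orders sum to 2 (valence 4) → 2 H
  atom 19: C, bond orders sum to 1 (valence 4) → 3 H
  atom 20: C, bond orders sum to 4 (valence 4) → 0 H
  atom 21: F (halogen, monovalent) → 0 H
  atom 22: F (halogen, monovalent) → 0 H
  atom 23: F (halogen, monovalent) → 0 H
Totals → C:14, H:21, F:7, O:2.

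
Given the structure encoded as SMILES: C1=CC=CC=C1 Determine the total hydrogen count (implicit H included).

6

Walk through each heavy atom and fill implicit hydrogens from standard valence (C 4, N 3, O 2, S 2, halogen 1):
  atom 1: C, bond orders sum to 3 (valence 4) → 1 H
  atom 2: C, bond orders sum to 3 (valence 4) → 1 H
  atom 3: C, bond orders sum to 3 (valence 4) → 1 H
  atom 4: C, bond orders sum to 3 (valence 4) → 1 H
  atom 5: C, bond orders sum to 3 (valence 4) → 1 H
  atom 6: C, bond orders sum to 3 (valence 4) → 1 H
Total hydrogens: 6.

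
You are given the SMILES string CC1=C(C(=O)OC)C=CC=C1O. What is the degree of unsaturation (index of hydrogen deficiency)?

5

Molecular formula: C9H10O3.
DoU = (2C + 2 + N − H − X) / 2, where X is the halogen count and O/S are ignored.
    = (2·9 + 2 + 0 − 10 − 0) / 2 = 10 / 2 = 5.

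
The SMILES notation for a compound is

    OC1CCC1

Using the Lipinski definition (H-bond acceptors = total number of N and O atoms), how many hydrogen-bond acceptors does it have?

1

N atoms: 0; O atoms: 1.
Lipinski HBA = 0 + 1 = 1.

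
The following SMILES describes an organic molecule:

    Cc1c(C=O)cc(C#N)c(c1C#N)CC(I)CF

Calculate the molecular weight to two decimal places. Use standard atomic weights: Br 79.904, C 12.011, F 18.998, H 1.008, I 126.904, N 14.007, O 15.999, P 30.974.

356.14 g/mol

First, the molecular formula is C13H10FIN2O (counting implicit H from valence).
  C: 13 × 12.011 = 156.143
  F: 1 × 18.998 = 18.998
  H: 10 × 1.008 = 10.080
  I: 1 × 126.904 = 126.904
  N: 2 × 14.007 = 28.014
  O: 1 × 15.999 = 15.999
Sum: 13×12.011 + 1×18.998 + 10×1.008 + 1×126.904 + 2×14.007 + 1×15.999 = 356.138 → 356.14 g/mol.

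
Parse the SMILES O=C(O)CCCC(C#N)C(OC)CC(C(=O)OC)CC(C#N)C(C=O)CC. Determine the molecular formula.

Walk through each heavy atom and fill implicit hydrogens from standard valence (C 4, N 3, O 2, S 2, halogen 1):
  atom 1: O, bond orders sum to 2 (valence 2) → 0 H
  atom 2: C, bond orders sum to 4 (valence 4) → 0 H
  atom 3: O, bond orders sum to 1 (valence 2) → 1 H
  atom 4: C, bond orders sum to 2 (valence 4) → 2 H
  atom 5: C, bond orders sum to 2 (valence 4) → 2 H
  atom 6: C, bond orders sum to 2 (valence 4) → 2 H
  atom 7: C, bond orders sum to 3 (valence 4) → 1 H
  atom 8: C, bond orders sum to 4 (valence 4) → 0 H
  atom 9: N, bond orders sum to 3 (valence 3) → 0 H
  atom 10: C, bond orders sum to 3 (valence 4) → 1 H
  atom 11: O, bond orders sum to 2 (valence 2) → 0 H
  atom 12: C, bond orders sum to 1 (valence 4) → 3 H
  atom 13: C, bond orders sum to 2 (valence 4) → 2 H
  atom 14: C, bond orders sum to 3 (valence 4) → 1 H
  atom 15: C, bond orders sum to 4 (valence 4) → 0 H
  atom 16: O, bond orders sum to 2 (valence 2) → 0 H
  atom 17: O, bond orders sum to 2 (valence 2) → 0 H
  atom 18: C, bond orders sum to 1 (valence 4) → 3 H
  atom 19: C, bond orders sum to 2 (valence 4) → 2 H
  atom 20: C, bond orders sum to 3 (valence 4) → 1 H
  atom 21: C, bond orders sum to 4 (valence 4) → 0 H
  atom 22: N, bond orders sum to 3 (valence 3) → 0 H
  atom 23: C, bond orders sum to 3 (valence 4) → 1 H
  atom 24: C, bond orders sum to 3 (valence 4) → 1 H
  atom 25: O, bond orders sum to 2 (valence 2) → 0 H
  atom 26: C, bond orders sum to 2 (valence 4) → 2 H
  atom 27: C, bond orders sum to 1 (valence 4) → 3 H
Totals → C:19, H:28, N:2, O:6.
In Hill order: C19H28N2O6.

C19H28N2O6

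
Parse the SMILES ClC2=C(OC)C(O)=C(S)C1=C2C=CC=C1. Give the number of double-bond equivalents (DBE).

7

Molecular formula: C11H9ClO2S.
DoU = (2C + 2 + N − H − X) / 2, where X is the halogen count and O/S are ignored.
    = (2·11 + 2 + 0 − 9 − 1) / 2 = 14 / 2 = 7.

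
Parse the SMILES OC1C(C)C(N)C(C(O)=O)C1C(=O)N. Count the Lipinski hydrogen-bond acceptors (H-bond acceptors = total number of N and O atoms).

N atoms: 2; O atoms: 4.
Lipinski HBA = 2 + 4 = 6.

6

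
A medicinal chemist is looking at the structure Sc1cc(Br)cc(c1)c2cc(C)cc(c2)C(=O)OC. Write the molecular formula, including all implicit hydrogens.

C15H13BrO2S

Walk through each heavy atom and fill implicit hydrogens from standard valence (C 4, N 3, O 2, S 2, halogen 1); for lowercase aromatic atoms, an aromatic c carries 1 H when it has two neighbours and 0 H with three, and aromatic n carries 0 H:
  atom 1: S, bond orders sum to 1 (valence 2) → 1 H
  atom 2: aromatic c, 3 neighbours → 0 H
  atom 3: aromatic c, 2 neighbours → 1 H
  atom 4: aromatic c, 3 neighbours → 0 H
  atom 5: Br (halogen, monovalent) → 0 H
  atom 6: aromatic c, 2 neighbours → 1 H
  atom 7: aromatic c, 3 neighbours → 0 H
  atom 8: aromatic c, 2 neighbours → 1 H
  atom 9: aromatic c, 3 neighbours → 0 H
  atom 10: aromatic c, 2 neighbours → 1 H
  atom 11: aromatic c, 3 neighbours → 0 H
  atom 12: C, bond orders sum to 1 (valence 4) → 3 H
  atom 13: aromatic c, 2 neighbours → 1 H
  atom 14: aromatic c, 3 neighbours → 0 H
  atom 15: aromatic c, 2 neighbours → 1 H
  atom 16: C, bond orders sum to 4 (valence 4) → 0 H
  atom 17: O, bond orders sum to 2 (valence 2) → 0 H
  atom 18: O, bond orders sum to 2 (valence 2) → 0 H
  atom 19: C, bond orders sum to 1 (valence 4) → 3 H
Totals → C:15, H:13, Br:1, O:2, S:1.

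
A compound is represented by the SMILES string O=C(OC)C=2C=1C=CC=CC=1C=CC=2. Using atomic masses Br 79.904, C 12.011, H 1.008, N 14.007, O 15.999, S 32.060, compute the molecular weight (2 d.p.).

First, the molecular formula is C12H10O2 (counting implicit H from valence).
  C: 12 × 12.011 = 144.132
  H: 10 × 1.008 = 10.080
  O: 2 × 15.999 = 31.998
Sum: 12×12.011 + 10×1.008 + 2×15.999 = 186.210 → 186.21 g/mol.

186.21 g/mol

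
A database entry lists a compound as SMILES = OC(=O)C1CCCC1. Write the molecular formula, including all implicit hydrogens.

C6H10O2

Walk through each heavy atom and fill implicit hydrogens from standard valence (C 4, N 3, O 2, S 2, halogen 1):
  atom 1: O, bond orders sum to 1 (valence 2) → 1 H
  atom 2: C, bond orders sum to 4 (valence 4) → 0 H
  atom 3: O, bond orders sum to 2 (valence 2) → 0 H
  atom 4: C, bond orders sum to 3 (valence 4) → 1 H
  atom 5: C, bond orders sum to 2 (valence 4) → 2 H
  atom 6: C, bond orders sum to 2 (valence 4) → 2 H
  atom 7: C, bond orders sum to 2 (valence 4) → 2 H
  atom 8: C, bond orders sum to 2 (valence 4) → 2 H
Totals → C:6, H:10, O:2.
In Hill order: C6H10O2.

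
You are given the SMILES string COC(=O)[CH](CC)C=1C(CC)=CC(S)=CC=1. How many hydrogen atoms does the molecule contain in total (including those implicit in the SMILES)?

Walk through each heavy atom and fill implicit hydrogens from standard valence (C 4, N 3, O 2, S 2, halogen 1):
  atom 1: C, bond orders sum to 1 (valence 4) → 3 H
  atom 2: O, bond orders sum to 2 (valence 2) → 0 H
  atom 3: C, bond orders sum to 4 (valence 4) → 0 H
  atom 4: O, bond orders sum to 2 (valence 2) → 0 H
  atom 5: C with explicit H count 1
  atom 6: C, bond orders sum to 2 (valence 4) → 2 H
  atom 7: C, bond orders sum to 1 (valence 4) → 3 H
  atom 8: C, bond orders sum to 4 (valence 4) → 0 H
  atom 9: C, bond orders sum to 4 (valence 4) → 0 H
  atom 10: C, bond orders sum to 2 (valence 4) → 2 H
  atom 11: C, bond orders sum to 1 (valence 4) → 3 H
  atom 12: C, bond orders sum to 3 (valence 4) → 1 H
  atom 13: C, bond orders sum to 4 (valence 4) → 0 H
  atom 14: S, bond orders sum to 1 (valence 2) → 1 H
  atom 15: C, bond orders sum to 3 (valence 4) → 1 H
  atom 16: C, bond orders sum to 3 (valence 4) → 1 H
Total hydrogens: 18.

18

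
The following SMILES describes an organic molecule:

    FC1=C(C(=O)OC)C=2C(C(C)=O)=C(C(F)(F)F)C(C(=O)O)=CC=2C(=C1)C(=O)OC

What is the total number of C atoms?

18

Count every carbon token in the SMILES (each C, including those in ring-closure positions and inside branches).
Carbon count: 18.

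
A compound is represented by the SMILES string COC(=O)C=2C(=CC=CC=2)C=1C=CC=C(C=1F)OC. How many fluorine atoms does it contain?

Scan the SMILES for F atoms (remember two-letter symbols like Cl and Br are single atoms).
Fluorine count: 1.

1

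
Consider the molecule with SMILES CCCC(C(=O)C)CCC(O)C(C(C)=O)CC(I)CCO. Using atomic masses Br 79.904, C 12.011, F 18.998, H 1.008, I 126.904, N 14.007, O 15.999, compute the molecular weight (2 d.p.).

412.31 g/mol

First, the molecular formula is C16H29IO4 (counting implicit H from valence).
  C: 16 × 12.011 = 192.176
  H: 29 × 1.008 = 29.232
  I: 1 × 126.904 = 126.904
  O: 4 × 15.999 = 63.996
Sum: 16×12.011 + 29×1.008 + 1×126.904 + 4×15.999 = 412.308 → 412.31 g/mol.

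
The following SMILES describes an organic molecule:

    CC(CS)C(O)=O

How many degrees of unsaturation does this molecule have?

1

Molecular formula: C4H8O2S.
DoU = (2C + 2 + N − H − X) / 2, where X is the halogen count and O/S are ignored.
    = (2·4 + 2 + 0 − 8 − 0) / 2 = 2 / 2 = 1.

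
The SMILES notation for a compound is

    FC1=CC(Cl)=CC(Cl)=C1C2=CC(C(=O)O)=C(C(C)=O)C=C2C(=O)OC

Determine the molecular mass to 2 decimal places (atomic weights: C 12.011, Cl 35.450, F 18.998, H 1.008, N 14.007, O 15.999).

First, the molecular formula is C17H11Cl2FO5 (counting implicit H from valence).
  C: 17 × 12.011 = 204.187
  Cl: 2 × 35.450 = 70.900
  F: 1 × 18.998 = 18.998
  H: 11 × 1.008 = 11.088
  O: 5 × 15.999 = 79.995
Sum: 17×12.011 + 2×35.450 + 1×18.998 + 11×1.008 + 5×15.999 = 385.168 → 385.17 g/mol.

385.17 g/mol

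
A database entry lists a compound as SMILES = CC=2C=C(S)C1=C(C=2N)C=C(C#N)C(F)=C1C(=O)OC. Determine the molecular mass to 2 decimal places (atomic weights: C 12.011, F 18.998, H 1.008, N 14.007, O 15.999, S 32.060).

First, the molecular formula is C14H11FN2O2S (counting implicit H from valence).
  C: 14 × 12.011 = 168.154
  F: 1 × 18.998 = 18.998
  H: 11 × 1.008 = 11.088
  N: 2 × 14.007 = 28.014
  O: 2 × 15.999 = 31.998
  S: 1 × 32.060 = 32.060
Sum: 14×12.011 + 1×18.998 + 11×1.008 + 2×14.007 + 2×15.999 + 1×32.060 = 290.312 → 290.31 g/mol.

290.31 g/mol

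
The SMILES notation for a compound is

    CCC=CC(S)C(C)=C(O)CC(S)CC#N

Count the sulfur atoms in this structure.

2

Scan the SMILES for S atoms (remember two-letter symbols like Cl and Br are single atoms).
Sulfur count: 2.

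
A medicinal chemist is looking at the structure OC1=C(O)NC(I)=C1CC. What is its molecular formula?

C6H8INO2

Walk through each heavy atom and fill implicit hydrogens from standard valence (C 4, N 3, O 2, S 2, halogen 1):
  atom 1: O, bond orders sum to 1 (valence 2) → 1 H
  atom 2: C, bond orders sum to 4 (valence 4) → 0 H
  atom 3: C, bond orders sum to 4 (valence 4) → 0 H
  atom 4: O, bond orders sum to 1 (valence 2) → 1 H
  atom 5: N, bond orders sum to 2 (valence 3) → 1 H
  atom 6: C, bond orders sum to 4 (valence 4) → 0 H
  atom 7: I (halogen, monovalent) → 0 H
  atom 8: C, bond orders sum to 4 (valence 4) → 0 H
  atom 9: C, bond orders sum to 2 (valence 4) → 2 H
  atom 10: C, bond orders sum to 1 (valence 4) → 3 H
Totals → C:6, H:8, I:1, N:1, O:2.
In Hill order: C6H8INO2.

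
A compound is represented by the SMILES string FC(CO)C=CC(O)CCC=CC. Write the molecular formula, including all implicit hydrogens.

C10H17FO2

Walk through each heavy atom and fill implicit hydrogens from standard valence (C 4, N 3, O 2, S 2, halogen 1):
  atom 1: F (halogen, monovalent) → 0 H
  atom 2: C, bond orders sum to 3 (valence 4) → 1 H
  atom 3: C, bond orders sum to 2 (valence 4) → 2 H
  atom 4: O, bond orders sum to 1 (valence 2) → 1 H
  atom 5: C, bond orders sum to 3 (valence 4) → 1 H
  atom 6: C, bond orders sum to 3 (valence 4) → 1 H
  atom 7: C, bond orders sum to 3 (valence 4) → 1 H
  atom 8: O, bond orders sum to 1 (valence 2) → 1 H
  atom 9: C, bond orders sum to 2 (valence 4) → 2 H
  atom 10: C, bond orders sum to 2 (valence 4) → 2 H
  atom 11: C, bond orders sum to 3 (valence 4) → 1 H
  atom 12: C, bond orders sum to 3 (valence 4) → 1 H
  atom 13: C, bond orders sum to 1 (valence 4) → 3 H
Totals → C:10, H:17, F:1, O:2.
In Hill order: C10H17FO2.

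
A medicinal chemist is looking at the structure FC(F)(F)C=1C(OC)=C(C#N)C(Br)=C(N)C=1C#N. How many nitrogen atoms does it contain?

Scan the SMILES for N atoms (remember two-letter symbols like Cl and Br are single atoms).
Nitrogen count: 3.

3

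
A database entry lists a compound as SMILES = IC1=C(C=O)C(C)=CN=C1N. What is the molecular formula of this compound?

Walk through each heavy atom and fill implicit hydrogens from standard valence (C 4, N 3, O 2, S 2, halogen 1):
  atom 1: I (halogen, monovalent) → 0 H
  atom 2: C, bond orders sum to 4 (valence 4) → 0 H
  atom 3: C, bond orders sum to 4 (valence 4) → 0 H
  atom 4: C, bond orders sum to 3 (valence 4) → 1 H
  atom 5: O, bond orders sum to 2 (valence 2) → 0 H
  atom 6: C, bond orders sum to 4 (valence 4) → 0 H
  atom 7: C, bond orders sum to 1 (valence 4) → 3 H
  atom 8: C, bond orders sum to 3 (valence 4) → 1 H
  atom 9: N, bond orders sum to 3 (valence 3) → 0 H
  atom 10: C, bond orders sum to 4 (valence 4) → 0 H
  atom 11: N, bond orders sum to 1 (valence 3) → 2 H
Totals → C:7, H:7, I:1, N:2, O:1.
In Hill order: C7H7IN2O.

C7H7IN2O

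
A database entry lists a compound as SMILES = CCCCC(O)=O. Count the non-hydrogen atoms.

7

Every atom symbol written in the SMILES (organic subset) is one heavy atom; implicit H are not written.
Heavy atoms by element → C:5, O:2.
Total: 7.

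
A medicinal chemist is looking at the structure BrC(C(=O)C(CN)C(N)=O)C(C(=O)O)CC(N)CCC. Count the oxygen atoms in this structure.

Scan the SMILES for O atoms (remember two-letter symbols like Cl and Br are single atoms).
Oxygen count: 4.

4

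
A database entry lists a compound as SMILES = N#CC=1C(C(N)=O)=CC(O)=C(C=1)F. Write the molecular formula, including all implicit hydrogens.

C8H5FN2O2

Walk through each heavy atom and fill implicit hydrogens from standard valence (C 4, N 3, O 2, S 2, halogen 1):
  atom 1: N, bond orders sum to 3 (valence 3) → 0 H
  atom 2: C, bond orders sum to 4 (valence 4) → 0 H
  atom 3: C, bond orders sum to 4 (valence 4) → 0 H
  atom 4: C, bond orders sum to 4 (valence 4) → 0 H
  atom 5: C, bond orders sum to 4 (valence 4) → 0 H
  atom 6: N, bond orders sum to 1 (valence 3) → 2 H
  atom 7: O, bond orders sum to 2 (valence 2) → 0 H
  atom 8: C, bond orders sum to 3 (valence 4) → 1 H
  atom 9: C, bond orders sum to 4 (valence 4) → 0 H
  atom 10: O, bond orders sum to 1 (valence 2) → 1 H
  atom 11: C, bond orders sum to 4 (valence 4) → 0 H
  atom 12: C, bond orders sum to 3 (valence 4) → 1 H
  atom 13: F (halogen, monovalent) → 0 H
Totals → C:8, H:5, F:1, N:2, O:2.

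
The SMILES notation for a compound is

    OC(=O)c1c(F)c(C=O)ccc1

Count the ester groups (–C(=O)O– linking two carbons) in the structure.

Scan the SMILES for the ester motif — none present.
Groups that are present: 1 aldehyde, 1 carboxylic acid.

0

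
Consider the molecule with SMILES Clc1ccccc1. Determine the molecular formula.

C6H5Cl

Walk through each heavy atom and fill implicit hydrogens from standard valence (C 4, N 3, O 2, S 2, halogen 1); for lowercase aromatic atoms, an aromatic c carries 1 H when it has two neighbours and 0 H with three, and aromatic n carries 0 H:
  atom 1: Cl (halogen, monovalent) → 0 H
  atom 2: aromatic c, 3 neighbours → 0 H
  atom 3: aromatic c, 2 neighbours → 1 H
  atom 4: aromatic c, 2 neighbours → 1 H
  atom 5: aromatic c, 2 neighbours → 1 H
  atom 6: aromatic c, 2 neighbours → 1 H
  atom 7: aromatic c, 2 neighbours → 1 H
Totals → C:6, H:5, Cl:1.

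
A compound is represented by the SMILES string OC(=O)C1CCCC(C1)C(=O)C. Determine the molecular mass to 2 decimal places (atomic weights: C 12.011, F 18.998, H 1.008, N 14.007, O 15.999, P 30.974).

170.21 g/mol

First, the molecular formula is C9H14O3 (counting implicit H from valence).
  C: 9 × 12.011 = 108.099
  H: 14 × 1.008 = 14.112
  O: 3 × 15.999 = 47.997
Sum: 9×12.011 + 14×1.008 + 3×15.999 = 170.208 → 170.21 g/mol.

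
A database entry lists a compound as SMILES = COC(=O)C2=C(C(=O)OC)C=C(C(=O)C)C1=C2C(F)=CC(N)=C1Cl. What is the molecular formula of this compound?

Walk through each heavy atom and fill implicit hydrogens from standard valence (C 4, N 3, O 2, S 2, halogen 1):
  atom 1: C, bond orders sum to 1 (valence 4) → 3 H
  atom 2: O, bond orders sum to 2 (valence 2) → 0 H
  atom 3: C, bond orders sum to 4 (valence 4) → 0 H
  atom 4: O, bond orders sum to 2 (valence 2) → 0 H
  atom 5: C, bond orders sum to 4 (valence 4) → 0 H
  atom 6: C, bond orders sum to 4 (valence 4) → 0 H
  atom 7: C, bond orders sum to 4 (valence 4) → 0 H
  atom 8: O, bond orders sum to 2 (valence 2) → 0 H
  atom 9: O, bond orders sum to 2 (valence 2) → 0 H
  atom 10: C, bond orders sum to 1 (valence 4) → 3 H
  atom 11: C, bond orders sum to 3 (valence 4) → 1 H
  atom 12: C, bond orders sum to 4 (valence 4) → 0 H
  atom 13: C, bond orders sum to 4 (valence 4) → 0 H
  atom 14: O, bond orders sum to 2 (valence 2) → 0 H
  atom 15: C, bond orders sum to 1 (valence 4) → 3 H
  atom 16: C, bond orders sum to 4 (valence 4) → 0 H
  atom 17: C, bond orders sum to 4 (valence 4) → 0 H
  atom 18: C, bond orders sum to 4 (valence 4) → 0 H
  atom 19: F (halogen, monovalent) → 0 H
  atom 20: C, bond orders sum to 3 (valence 4) → 1 H
  atom 21: C, bond orders sum to 4 (valence 4) → 0 H
  atom 22: N, bond orders sum to 1 (valence 3) → 2 H
  atom 23: C, bond orders sum to 4 (valence 4) → 0 H
  atom 24: Cl (halogen, monovalent) → 0 H
Totals → C:16, H:13, Cl:1, F:1, N:1, O:5.

C16H13ClFNO5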